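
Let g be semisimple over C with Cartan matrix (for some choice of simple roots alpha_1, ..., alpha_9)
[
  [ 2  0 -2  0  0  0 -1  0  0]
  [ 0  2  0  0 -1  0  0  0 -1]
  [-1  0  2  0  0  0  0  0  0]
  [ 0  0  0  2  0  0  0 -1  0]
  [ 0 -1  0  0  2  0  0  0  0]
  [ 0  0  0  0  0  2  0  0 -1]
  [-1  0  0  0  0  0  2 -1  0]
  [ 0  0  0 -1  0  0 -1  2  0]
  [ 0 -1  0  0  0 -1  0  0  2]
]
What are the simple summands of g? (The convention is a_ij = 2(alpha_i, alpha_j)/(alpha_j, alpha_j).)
The diagram associated to this matrix has two connected components: the simple roots {alpha_2, alpha_5, alpha_6, alpha_9} form a chain of 4 nodes with single edges (A_4), and {alpha_1, alpha_3, alpha_4, alpha_7, alpha_8} form a chain of 5 nodes with a double edge at one end; the terminal node there is the unique short simple root (B_5). A semisimple Lie algebra decomposes uniquely as the direct sum of simple ideals, one per connected component of its Dynkin diagram, so g ≅ A_4 ⊕ B_5 (dimension 24 + 55 = 79).

A4 + B5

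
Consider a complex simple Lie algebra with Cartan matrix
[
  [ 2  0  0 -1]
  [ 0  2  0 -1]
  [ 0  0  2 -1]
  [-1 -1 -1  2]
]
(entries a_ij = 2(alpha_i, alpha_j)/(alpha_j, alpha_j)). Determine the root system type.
The matrix has rank 4 with 2's on the diagonal. Reading the off-diagonal entries as Dynkin edges (a single edge where a_ij = a_ji = -1; a double or triple edge where a_ij * a_ji = 2 or 3), the diagram is a chain of 2 nodes with a fork of two nodes at one end (D_4). One simple-root ordering that puts it in standard form is (alpha_3, alpha_4, alpha_1, alpha_2). So the algebra is type D_4, i.e. so(8).

D_4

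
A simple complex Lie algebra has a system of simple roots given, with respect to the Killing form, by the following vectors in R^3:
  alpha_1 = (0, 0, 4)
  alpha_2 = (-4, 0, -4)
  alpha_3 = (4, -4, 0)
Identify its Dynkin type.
B_3 (so(7))

Compute the Cartan integers a_ij = 2(alpha_i, alpha_j)/(alpha_j, alpha_j); the resulting 3x3 Cartan matrix is
[[2, -1, 0], [-2, 2, -1], [0, -1, 2]].
The roots have two lengths (squared-length ratio 2:1); the short ones are alpha_{1}. The associated Dynkin diagram is a chain of 3 nodes with a double edge at one end; the terminal node there is the unique short simple root (B_3), so the type is B_3 (the algebra so(7)).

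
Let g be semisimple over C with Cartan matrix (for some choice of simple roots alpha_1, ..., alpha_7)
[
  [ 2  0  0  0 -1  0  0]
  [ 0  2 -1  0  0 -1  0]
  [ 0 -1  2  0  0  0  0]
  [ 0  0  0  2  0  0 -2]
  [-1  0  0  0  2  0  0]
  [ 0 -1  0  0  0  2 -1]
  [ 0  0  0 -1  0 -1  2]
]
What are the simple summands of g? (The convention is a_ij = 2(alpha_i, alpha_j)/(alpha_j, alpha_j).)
A_2 ⊕ C_5

The diagram associated to this matrix has two connected components: the simple roots {alpha_1, alpha_5} form a chain of 2 nodes with single edges (A_2), and {alpha_2, alpha_3, alpha_4, alpha_6, alpha_7} form a chain of 5 nodes with a double edge at one end; the terminal node there is the unique long simple root (C_5). A semisimple Lie algebra decomposes uniquely as the direct sum of simple ideals, one per connected component of its Dynkin diagram, so g ≅ A_2 ⊕ C_5 (dimension 8 + 55 = 63).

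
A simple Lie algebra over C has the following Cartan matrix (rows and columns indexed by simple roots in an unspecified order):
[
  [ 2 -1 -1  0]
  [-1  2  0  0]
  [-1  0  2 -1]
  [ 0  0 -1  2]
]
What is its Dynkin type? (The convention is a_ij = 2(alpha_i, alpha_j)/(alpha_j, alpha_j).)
The matrix has rank 4 with 2's on the diagonal. Reading the off-diagonal entries as Dynkin edges (a single edge where a_ij = a_ji = -1; a double or triple edge where a_ij * a_ji = 2 or 3), the diagram is a chain of 4 nodes with single edges (A_4). One simple-root ordering that puts it in standard form is (alpha_4, alpha_3, alpha_1, alpha_2). So the algebra is type A_4, i.e. sl(5).

A_4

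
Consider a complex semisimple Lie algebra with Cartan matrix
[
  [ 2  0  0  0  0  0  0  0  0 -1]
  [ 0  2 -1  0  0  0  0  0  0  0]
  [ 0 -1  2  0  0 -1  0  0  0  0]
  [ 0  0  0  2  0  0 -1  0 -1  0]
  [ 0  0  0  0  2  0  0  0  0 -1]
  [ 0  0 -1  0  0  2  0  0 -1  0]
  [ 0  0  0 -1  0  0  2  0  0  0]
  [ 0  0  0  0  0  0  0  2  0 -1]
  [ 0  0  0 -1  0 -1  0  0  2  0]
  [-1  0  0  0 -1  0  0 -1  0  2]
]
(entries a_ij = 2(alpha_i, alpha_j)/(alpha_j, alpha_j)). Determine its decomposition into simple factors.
A_6 + D_4

The diagram associated to this matrix has two connected components: the simple roots {alpha_2, alpha_3, alpha_4, alpha_6, alpha_7, alpha_9} form a chain of 6 nodes with single edges (A_6), and {alpha_1, alpha_5, alpha_8, alpha_10} form a chain of 2 nodes with a fork of two nodes at one end (D_4). A semisimple Lie algebra decomposes uniquely as the direct sum of simple ideals, one per connected component of its Dynkin diagram, so g ≅ A_6 ⊕ D_4 (dimension 48 + 28 = 76).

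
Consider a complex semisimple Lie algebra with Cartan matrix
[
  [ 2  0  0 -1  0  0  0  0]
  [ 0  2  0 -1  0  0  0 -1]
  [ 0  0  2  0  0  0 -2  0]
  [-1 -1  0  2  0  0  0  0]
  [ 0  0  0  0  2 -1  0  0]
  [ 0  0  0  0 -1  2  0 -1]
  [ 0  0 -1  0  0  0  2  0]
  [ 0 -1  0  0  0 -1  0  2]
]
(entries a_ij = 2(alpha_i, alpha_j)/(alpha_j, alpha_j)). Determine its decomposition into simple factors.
The diagram associated to this matrix has two connected components: the simple roots {alpha_1, alpha_2, alpha_4, alpha_5, alpha_6, alpha_8} form a chain of 6 nodes with single edges (A_6), and {alpha_3, alpha_7} form a chain of 2 nodes with a double edge at one end; the terminal node there is the unique short simple root (B_2). A semisimple Lie algebra decomposes uniquely as the direct sum of simple ideals, one per connected component of its Dynkin diagram, so g ≅ A_6 ⊕ B_2 (dimension 48 + 10 = 58).

A_6 (sl(7)) + B_2 (so(5))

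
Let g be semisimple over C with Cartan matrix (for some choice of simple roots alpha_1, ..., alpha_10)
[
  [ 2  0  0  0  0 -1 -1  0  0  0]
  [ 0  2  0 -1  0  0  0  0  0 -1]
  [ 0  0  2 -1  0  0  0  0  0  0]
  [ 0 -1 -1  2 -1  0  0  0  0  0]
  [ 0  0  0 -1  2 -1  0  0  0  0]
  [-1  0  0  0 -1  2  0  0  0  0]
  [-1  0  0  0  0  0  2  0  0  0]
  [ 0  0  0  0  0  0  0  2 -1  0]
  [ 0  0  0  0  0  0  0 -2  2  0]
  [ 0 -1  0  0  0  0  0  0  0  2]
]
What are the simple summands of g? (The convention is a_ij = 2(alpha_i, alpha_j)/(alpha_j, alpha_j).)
type B_2 ⊕ type E_8

The diagram associated to this matrix has two connected components: the simple roots {alpha_8, alpha_9} form a chain of 2 nodes with a double edge at one end; the terminal node there is the unique short simple root (B_2), and {alpha_1, alpha_2, alpha_3, alpha_4, alpha_5, alpha_6, alpha_7, alpha_10} form a chain of 7 nodes with one extra node attached to the third node from one end (E_8). A semisimple Lie algebra decomposes uniquely as the direct sum of simple ideals, one per connected component of its Dynkin diagram, so g ≅ B_2 ⊕ E_8 (dimension 10 + 248 = 258).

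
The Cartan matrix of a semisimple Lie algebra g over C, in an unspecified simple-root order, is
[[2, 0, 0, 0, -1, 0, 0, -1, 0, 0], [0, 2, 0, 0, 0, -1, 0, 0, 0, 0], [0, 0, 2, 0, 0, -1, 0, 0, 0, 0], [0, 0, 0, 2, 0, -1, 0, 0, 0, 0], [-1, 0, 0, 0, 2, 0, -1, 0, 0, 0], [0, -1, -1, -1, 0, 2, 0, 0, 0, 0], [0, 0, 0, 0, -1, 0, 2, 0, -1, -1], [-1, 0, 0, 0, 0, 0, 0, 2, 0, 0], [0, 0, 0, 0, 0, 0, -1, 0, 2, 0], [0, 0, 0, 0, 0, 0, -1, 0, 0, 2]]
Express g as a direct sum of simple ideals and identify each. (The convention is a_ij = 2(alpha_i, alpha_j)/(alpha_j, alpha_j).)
D4 ⊕ D6

The diagram associated to this matrix has two connected components: the simple roots {alpha_2, alpha_3, alpha_4, alpha_6} form a chain of 2 nodes with a fork of two nodes at one end (D_4), and {alpha_1, alpha_5, alpha_7, alpha_8, alpha_9, alpha_10} form a chain of 4 nodes with a fork of two nodes at one end (D_6). A semisimple Lie algebra decomposes uniquely as the direct sum of simple ideals, one per connected component of its Dynkin diagram, so g ≅ D_4 ⊕ D_6 (dimension 28 + 66 = 94).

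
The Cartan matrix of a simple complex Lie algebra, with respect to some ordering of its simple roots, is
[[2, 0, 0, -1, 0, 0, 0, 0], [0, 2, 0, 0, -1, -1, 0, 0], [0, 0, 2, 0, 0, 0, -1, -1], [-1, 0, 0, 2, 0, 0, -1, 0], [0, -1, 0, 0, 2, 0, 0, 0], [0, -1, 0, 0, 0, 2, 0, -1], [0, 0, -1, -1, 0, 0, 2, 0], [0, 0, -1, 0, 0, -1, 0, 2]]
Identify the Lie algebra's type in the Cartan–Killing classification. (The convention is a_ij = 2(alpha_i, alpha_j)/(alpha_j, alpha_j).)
type A_8

The matrix has rank 8 with 2's on the diagonal. Reading the off-diagonal entries as Dynkin edges (a single edge where a_ij = a_ji = -1; a double or triple edge where a_ij * a_ji = 2 or 3), the diagram is a chain of 8 nodes with single edges (A_8). One simple-root ordering that puts it in standard form is (alpha_5, alpha_2, alpha_6, alpha_8, alpha_3, alpha_7, alpha_4, alpha_1). So the algebra is type A_8, i.e. sl(9).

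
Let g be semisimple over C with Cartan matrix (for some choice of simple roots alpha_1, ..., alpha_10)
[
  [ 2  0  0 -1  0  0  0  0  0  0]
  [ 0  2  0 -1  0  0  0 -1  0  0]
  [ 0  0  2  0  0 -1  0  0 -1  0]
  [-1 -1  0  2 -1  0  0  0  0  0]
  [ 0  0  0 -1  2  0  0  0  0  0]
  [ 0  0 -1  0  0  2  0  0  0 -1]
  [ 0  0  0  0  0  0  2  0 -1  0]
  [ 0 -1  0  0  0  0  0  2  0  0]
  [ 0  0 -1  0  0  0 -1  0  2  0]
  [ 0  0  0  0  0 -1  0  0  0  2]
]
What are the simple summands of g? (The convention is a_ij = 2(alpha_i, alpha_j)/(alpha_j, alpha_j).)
The diagram associated to this matrix has two connected components: the simple roots {alpha_3, alpha_6, alpha_7, alpha_9, alpha_10} form a chain of 5 nodes with single edges (A_5), and {alpha_1, alpha_2, alpha_4, alpha_5, alpha_8} form a chain of 3 nodes with a fork of two nodes at one end (D_5). A semisimple Lie algebra decomposes uniquely as the direct sum of simple ideals, one per connected component of its Dynkin diagram, so g ≅ A_5 ⊕ D_5 (dimension 35 + 45 = 80).

type A_5 ⊕ type D_5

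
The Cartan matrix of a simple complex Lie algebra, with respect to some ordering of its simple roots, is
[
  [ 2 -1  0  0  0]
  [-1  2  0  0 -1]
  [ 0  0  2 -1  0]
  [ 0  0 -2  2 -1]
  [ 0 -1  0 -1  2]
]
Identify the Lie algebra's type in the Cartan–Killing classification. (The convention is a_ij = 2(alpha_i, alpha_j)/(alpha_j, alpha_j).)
The matrix has rank 5 with 2's on the diagonal. Reading the off-diagonal entries as Dynkin edges (a single edge where a_ij = a_ji = -1; a double or triple edge where a_ij * a_ji = 2 or 3), the diagram is a chain of 5 nodes with a double edge at one end; the terminal node there is the unique short simple root (B_5). One simple-root ordering that puts it in standard form is (alpha_1, alpha_2, alpha_5, alpha_4, alpha_3). So the algebra is type B_5, i.e. so(11).

B_5 (so(11))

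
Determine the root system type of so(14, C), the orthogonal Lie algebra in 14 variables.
This is so(14) with 14 even, which has dimension 14(14-1)/2 = 91 and rank 14/2 = 7. In the classification of classical Lie algebras, the orthogonal algebra so(2n) in an even number of variables has type D_n; here n = 7, so the Dynkin diagram is a chain of 5 nodes with a fork of two nodes at one end (D_7). Hence the type is D_7.

type D_7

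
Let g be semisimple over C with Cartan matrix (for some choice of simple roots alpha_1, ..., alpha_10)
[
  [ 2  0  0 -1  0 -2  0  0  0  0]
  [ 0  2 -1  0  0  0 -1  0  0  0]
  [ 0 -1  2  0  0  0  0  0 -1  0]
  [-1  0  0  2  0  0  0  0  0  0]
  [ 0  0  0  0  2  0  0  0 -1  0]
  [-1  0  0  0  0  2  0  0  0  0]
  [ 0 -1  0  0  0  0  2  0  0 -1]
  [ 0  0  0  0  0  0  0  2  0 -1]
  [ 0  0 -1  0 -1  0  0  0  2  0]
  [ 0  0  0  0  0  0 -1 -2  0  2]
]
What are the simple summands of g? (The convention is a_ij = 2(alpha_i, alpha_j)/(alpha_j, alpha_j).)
B_3 (so(7)) ⊕ B_7 (so(15))

The diagram associated to this matrix has two connected components: the simple roots {alpha_1, alpha_4, alpha_6} form a chain of 3 nodes with a double edge at one end; the terminal node there is the unique short simple root (B_3), and {alpha_2, alpha_3, alpha_5, alpha_7, alpha_8, alpha_9, alpha_10} form a chain of 7 nodes with a double edge at one end; the terminal node there is the unique short simple root (B_7). A semisimple Lie algebra decomposes uniquely as the direct sum of simple ideals, one per connected component of its Dynkin diagram, so g ≅ B_3 ⊕ B_7 (dimension 21 + 105 = 126).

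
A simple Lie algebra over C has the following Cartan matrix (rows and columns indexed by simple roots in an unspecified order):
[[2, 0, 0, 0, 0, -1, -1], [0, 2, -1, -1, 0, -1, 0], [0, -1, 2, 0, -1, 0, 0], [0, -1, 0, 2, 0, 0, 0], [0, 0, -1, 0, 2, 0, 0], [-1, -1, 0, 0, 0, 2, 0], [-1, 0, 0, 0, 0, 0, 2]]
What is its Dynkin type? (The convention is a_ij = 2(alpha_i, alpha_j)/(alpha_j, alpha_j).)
E_7

The matrix has rank 7 with 2's on the diagonal. Reading the off-diagonal entries as Dynkin edges (a single edge where a_ij = a_ji = -1; a double or triple edge where a_ij * a_ji = 2 or 3), the diagram is a chain of 6 nodes with one extra node attached to the third node from one end (E_7). One simple-root ordering that puts it in standard form is (alpha_5, alpha_4, alpha_3, alpha_2, alpha_6, alpha_1, alpha_7). So the algebra is type E_7.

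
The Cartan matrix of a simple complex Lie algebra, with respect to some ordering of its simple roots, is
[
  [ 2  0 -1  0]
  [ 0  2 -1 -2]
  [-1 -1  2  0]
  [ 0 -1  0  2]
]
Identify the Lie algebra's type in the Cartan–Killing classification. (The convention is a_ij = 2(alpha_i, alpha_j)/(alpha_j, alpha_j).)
The matrix has rank 4 with 2's on the diagonal. Reading the off-diagonal entries as Dynkin edges (a single edge where a_ij = a_ji = -1; a double or triple edge where a_ij * a_ji = 2 or 3), the diagram is a chain of 4 nodes with a double edge at one end; the terminal node there is the unique short simple root (B_4). One simple-root ordering that puts it in standard form is (alpha_1, alpha_3, alpha_2, alpha_4). So the algebra is type B_4, i.e. so(9).

type B_4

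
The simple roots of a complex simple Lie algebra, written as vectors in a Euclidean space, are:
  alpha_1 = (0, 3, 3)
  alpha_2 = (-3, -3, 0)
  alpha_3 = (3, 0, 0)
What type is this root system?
Compute the Cartan integers a_ij = 2(alpha_i, alpha_j)/(alpha_j, alpha_j); the resulting 3x3 Cartan matrix is
[[2, -1, 0], [-1, 2, -2], [0, -1, 2]].
The roots have two lengths (squared-length ratio 2:1); the short ones are alpha_{3}. The associated Dynkin diagram is a chain of 3 nodes with a double edge at one end; the terminal node there is the unique short simple root (B_3), so the type is B_3 (the algebra so(7)).

B_3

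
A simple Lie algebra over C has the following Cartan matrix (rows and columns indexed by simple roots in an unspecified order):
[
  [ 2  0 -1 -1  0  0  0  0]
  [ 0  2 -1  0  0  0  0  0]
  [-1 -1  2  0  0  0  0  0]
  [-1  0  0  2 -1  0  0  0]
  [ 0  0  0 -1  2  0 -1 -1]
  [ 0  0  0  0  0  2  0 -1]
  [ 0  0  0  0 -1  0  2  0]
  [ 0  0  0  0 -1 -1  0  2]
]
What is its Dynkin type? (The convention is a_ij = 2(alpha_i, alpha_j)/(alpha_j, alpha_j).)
The matrix has rank 8 with 2's on the diagonal. Reading the off-diagonal entries as Dynkin edges (a single edge where a_ij = a_ji = -1; a double or triple edge where a_ij * a_ji = 2 or 3), the diagram is a chain of 7 nodes with one extra node attached to the third node from one end (E_8). One simple-root ordering that puts it in standard form is (alpha_6, alpha_7, alpha_8, alpha_5, alpha_4, alpha_1, alpha_3, alpha_2). So the algebra is type E_8.

E8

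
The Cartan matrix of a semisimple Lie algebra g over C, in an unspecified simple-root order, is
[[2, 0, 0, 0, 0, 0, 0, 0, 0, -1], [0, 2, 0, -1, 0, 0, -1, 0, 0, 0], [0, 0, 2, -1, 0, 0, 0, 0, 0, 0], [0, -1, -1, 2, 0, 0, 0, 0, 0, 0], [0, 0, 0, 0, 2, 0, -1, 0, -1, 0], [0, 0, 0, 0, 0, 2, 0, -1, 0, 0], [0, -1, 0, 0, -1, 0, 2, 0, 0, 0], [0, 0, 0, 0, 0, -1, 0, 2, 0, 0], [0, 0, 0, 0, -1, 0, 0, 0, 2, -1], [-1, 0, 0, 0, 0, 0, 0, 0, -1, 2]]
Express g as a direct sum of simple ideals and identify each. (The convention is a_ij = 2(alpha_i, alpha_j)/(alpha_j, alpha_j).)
The diagram associated to this matrix has two connected components: the simple roots {alpha_6, alpha_8} form a chain of 2 nodes with single edges (A_2), and {alpha_1, alpha_2, alpha_3, alpha_4, alpha_5, alpha_7, alpha_9, alpha_10} form a chain of 8 nodes with single edges (A_8). A semisimple Lie algebra decomposes uniquely as the direct sum of simple ideals, one per connected component of its Dynkin diagram, so g ≅ A_2 ⊕ A_8 (dimension 8 + 80 = 88).

A2 + A8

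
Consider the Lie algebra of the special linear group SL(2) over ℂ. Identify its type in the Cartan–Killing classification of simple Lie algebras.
A_1 (sl(2))

This is sl(2), which has dimension 2^2 - 1 = 3 and rank 2 - 1 = 1 (a Cartan subalgebra is the diagonal traceless matrices). In the classification of classical Lie algebras, the special linear algebra sl(n+1) has type A_n; here n = 1, so the Dynkin diagram is a chain of 1 nodes with single edges (A_1). Hence the type is A_1.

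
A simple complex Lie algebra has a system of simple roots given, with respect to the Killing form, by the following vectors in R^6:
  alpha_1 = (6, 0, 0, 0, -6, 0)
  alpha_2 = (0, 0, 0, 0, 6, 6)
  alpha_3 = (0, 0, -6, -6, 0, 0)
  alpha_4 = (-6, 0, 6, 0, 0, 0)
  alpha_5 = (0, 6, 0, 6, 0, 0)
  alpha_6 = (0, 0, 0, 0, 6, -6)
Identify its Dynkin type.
type D_6

Compute the Cartan integers a_ij = 2(alpha_i, alpha_j)/(alpha_j, alpha_j); the resulting 6x6 Cartan matrix is
[[2, -1, 0, -1, 0, -1], [-1, 2, 0, 0, 0, 0], [0, 0, 2, -1, -1, 0], [-1, 0, -1, 2, 0, 0], [0, 0, -1, 0, 2, 0], [-1, 0, 0, 0, 0, 2]].
All simple roots have the same length, so the diagram is simply laced. The associated Dynkin diagram is a chain of 4 nodes with a fork of two nodes at one end (D_6), so the type is D_6 (the algebra so(12)).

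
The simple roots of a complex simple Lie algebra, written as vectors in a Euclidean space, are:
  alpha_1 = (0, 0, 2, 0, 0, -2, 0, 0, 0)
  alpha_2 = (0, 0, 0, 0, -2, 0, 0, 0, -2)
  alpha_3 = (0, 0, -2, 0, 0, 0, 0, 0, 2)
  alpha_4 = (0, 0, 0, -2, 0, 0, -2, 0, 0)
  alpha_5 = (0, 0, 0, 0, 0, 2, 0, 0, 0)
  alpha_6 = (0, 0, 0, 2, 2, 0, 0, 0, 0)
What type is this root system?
Compute the Cartan integers a_ij = 2(alpha_i, alpha_j)/(alpha_j, alpha_j); the resulting 6x6 Cartan matrix is
[[2, 0, -1, 0, -2, 0], [0, 2, -1, 0, 0, -1], [-1, -1, 2, 0, 0, 0], [0, 0, 0, 2, 0, -1], [-1, 0, 0, 0, 2, 0], [0, -1, 0, -1, 0, 2]].
The roots have two lengths (squared-length ratio 2:1); the short ones are alpha_{5}. The associated Dynkin diagram is a chain of 6 nodes with a double edge at one end; the terminal node there is the unique short simple root (B_6), so the type is B_6 (the algebra so(13)).

B_6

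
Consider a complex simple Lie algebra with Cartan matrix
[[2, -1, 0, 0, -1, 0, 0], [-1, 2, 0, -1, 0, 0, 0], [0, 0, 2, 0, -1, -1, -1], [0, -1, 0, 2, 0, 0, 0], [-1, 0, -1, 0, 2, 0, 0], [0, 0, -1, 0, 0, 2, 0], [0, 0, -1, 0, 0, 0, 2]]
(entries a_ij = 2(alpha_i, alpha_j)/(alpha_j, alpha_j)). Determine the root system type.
The matrix has rank 7 with 2's on the diagonal. Reading the off-diagonal entries as Dynkin edges (a single edge where a_ij = a_ji = -1; a double or triple edge where a_ij * a_ji = 2 or 3), the diagram is a chain of 5 nodes with a fork of two nodes at one end (D_7). One simple-root ordering that puts it in standard form is (alpha_4, alpha_2, alpha_1, alpha_5, alpha_3, alpha_6, alpha_7). So the algebra is type D_7, i.e. so(14).

D7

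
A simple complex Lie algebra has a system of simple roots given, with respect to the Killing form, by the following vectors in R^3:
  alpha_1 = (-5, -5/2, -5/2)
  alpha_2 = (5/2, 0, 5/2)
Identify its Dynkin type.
G_2

Compute the Cartan integers a_ij = 2(alpha_i, alpha_j)/(alpha_j, alpha_j); the resulting 2x2 Cartan matrix is
[[2, -3], [-1, 2]].
The roots have two lengths (squared-length ratio 3:1); the short ones are alpha_{2}. The associated Dynkin diagram is two nodes joined by a triple edge (G_2), so the type is G_2.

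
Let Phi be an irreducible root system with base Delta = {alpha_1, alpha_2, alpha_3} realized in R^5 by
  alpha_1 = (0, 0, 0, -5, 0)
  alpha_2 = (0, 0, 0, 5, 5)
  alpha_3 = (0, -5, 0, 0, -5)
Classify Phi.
B_3

Compute the Cartan integers a_ij = 2(alpha_i, alpha_j)/(alpha_j, alpha_j); the resulting 3x3 Cartan matrix is
[[2, -1, 0], [-2, 2, -1], [0, -1, 2]].
The roots have two lengths (squared-length ratio 2:1); the short ones are alpha_{1}. The associated Dynkin diagram is a chain of 3 nodes with a double edge at one end; the terminal node there is the unique short simple root (B_3), so the type is B_3 (the algebra so(7)).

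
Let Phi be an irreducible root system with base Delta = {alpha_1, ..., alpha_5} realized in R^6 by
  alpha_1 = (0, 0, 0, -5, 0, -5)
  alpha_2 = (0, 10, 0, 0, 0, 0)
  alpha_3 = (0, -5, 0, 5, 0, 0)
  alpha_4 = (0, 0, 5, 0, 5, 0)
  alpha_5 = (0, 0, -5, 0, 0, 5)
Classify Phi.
C_5 (sp(10))

Compute the Cartan integers a_ij = 2(alpha_i, alpha_j)/(alpha_j, alpha_j); the resulting 5x5 Cartan matrix is
[[2, 0, -1, 0, -1], [0, 2, -2, 0, 0], [-1, -1, 2, 0, 0], [0, 0, 0, 2, -1], [-1, 0, 0, -1, 2]].
The roots have two lengths (squared-length ratio 2:1); the short ones are alpha_{1,3,4,5}. The associated Dynkin diagram is a chain of 5 nodes with a double edge at one end; the terminal node there is the unique long simple root (C_5), so the type is C_5 (the algebra sp(10)).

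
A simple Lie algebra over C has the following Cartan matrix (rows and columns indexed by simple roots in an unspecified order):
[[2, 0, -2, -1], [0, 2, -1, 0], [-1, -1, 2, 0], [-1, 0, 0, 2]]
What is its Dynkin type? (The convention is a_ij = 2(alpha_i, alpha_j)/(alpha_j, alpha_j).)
F_4

The matrix has rank 4 with 2's on the diagonal. Reading the off-diagonal entries as Dynkin edges (a single edge where a_ij = a_ji = -1; a double or triple edge where a_ij * a_ji = 2 or 3), the diagram is a chain of 4 nodes with a double edge between the middle two (F_4). One simple-root ordering that puts it in standard form is (alpha_4, alpha_1, alpha_3, alpha_2). So the algebra is type F_4.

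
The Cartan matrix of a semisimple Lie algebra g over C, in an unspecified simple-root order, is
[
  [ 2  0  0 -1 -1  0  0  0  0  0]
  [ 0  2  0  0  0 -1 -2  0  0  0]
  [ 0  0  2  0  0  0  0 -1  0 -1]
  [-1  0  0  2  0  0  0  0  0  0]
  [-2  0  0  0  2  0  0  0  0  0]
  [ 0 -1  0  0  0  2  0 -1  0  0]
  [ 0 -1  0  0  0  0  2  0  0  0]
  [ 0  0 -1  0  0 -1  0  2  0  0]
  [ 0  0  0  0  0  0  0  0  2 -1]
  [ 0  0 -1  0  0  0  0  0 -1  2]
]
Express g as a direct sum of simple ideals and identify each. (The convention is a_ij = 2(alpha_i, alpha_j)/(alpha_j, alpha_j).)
The diagram associated to this matrix has two connected components: the simple roots {alpha_2, alpha_3, alpha_6, alpha_7, alpha_8, alpha_9, alpha_10} form a chain of 7 nodes with a double edge at one end; the terminal node there is the unique short simple root (B_7), and {alpha_1, alpha_4, alpha_5} form a chain of 3 nodes with a double edge at one end; the terminal node there is the unique long simple root (C_3). A semisimple Lie algebra decomposes uniquely as the direct sum of simple ideals, one per connected component of its Dynkin diagram, so g ≅ B_7 ⊕ C_3 (dimension 105 + 21 = 126).

B7 + C3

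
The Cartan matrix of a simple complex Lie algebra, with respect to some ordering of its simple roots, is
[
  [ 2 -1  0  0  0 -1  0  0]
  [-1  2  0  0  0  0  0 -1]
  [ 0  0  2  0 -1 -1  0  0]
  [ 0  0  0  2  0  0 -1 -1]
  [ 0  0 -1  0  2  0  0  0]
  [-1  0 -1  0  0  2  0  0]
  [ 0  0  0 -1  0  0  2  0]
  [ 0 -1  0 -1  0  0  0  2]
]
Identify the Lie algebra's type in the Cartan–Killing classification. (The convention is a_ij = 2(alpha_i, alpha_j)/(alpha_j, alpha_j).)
type A_8

The matrix has rank 8 with 2's on the diagonal. Reading the off-diagonal entries as Dynkin edges (a single edge where a_ij = a_ji = -1; a double or triple edge where a_ij * a_ji = 2 or 3), the diagram is a chain of 8 nodes with single edges (A_8). One simple-root ordering that puts it in standard form is (alpha_7, alpha_4, alpha_8, alpha_2, alpha_1, alpha_6, alpha_3, alpha_5). So the algebra is type A_8, i.e. sl(9).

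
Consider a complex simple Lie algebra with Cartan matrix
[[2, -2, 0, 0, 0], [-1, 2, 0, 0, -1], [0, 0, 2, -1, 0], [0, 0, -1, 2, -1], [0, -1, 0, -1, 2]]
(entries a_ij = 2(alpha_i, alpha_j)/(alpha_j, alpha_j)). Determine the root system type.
The matrix has rank 5 with 2's on the diagonal. Reading the off-diagonal entries as Dynkin edges (a single edge where a_ij = a_ji = -1; a double or triple edge where a_ij * a_ji = 2 or 3), the diagram is a chain of 5 nodes with a double edge at one end; the terminal node there is the unique long simple root (C_5). One simple-root ordering that puts it in standard form is (alpha_3, alpha_4, alpha_5, alpha_2, alpha_1). So the algebra is type C_5, i.e. sp(10).

type C_5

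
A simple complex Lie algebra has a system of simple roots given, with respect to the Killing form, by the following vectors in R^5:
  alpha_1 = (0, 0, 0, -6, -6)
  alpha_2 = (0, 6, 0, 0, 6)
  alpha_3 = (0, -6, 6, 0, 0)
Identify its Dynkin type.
A_3 (sl(4))

Compute the Cartan integers a_ij = 2(alpha_i, alpha_j)/(alpha_j, alpha_j); the resulting 3x3 Cartan matrix is
[[2, -1, 0], [-1, 2, -1], [0, -1, 2]].
All simple roots have the same length, so the diagram is simply laced. The associated Dynkin diagram is a chain of 3 nodes with single edges (A_3), so the type is A_3 (the algebra sl(4)).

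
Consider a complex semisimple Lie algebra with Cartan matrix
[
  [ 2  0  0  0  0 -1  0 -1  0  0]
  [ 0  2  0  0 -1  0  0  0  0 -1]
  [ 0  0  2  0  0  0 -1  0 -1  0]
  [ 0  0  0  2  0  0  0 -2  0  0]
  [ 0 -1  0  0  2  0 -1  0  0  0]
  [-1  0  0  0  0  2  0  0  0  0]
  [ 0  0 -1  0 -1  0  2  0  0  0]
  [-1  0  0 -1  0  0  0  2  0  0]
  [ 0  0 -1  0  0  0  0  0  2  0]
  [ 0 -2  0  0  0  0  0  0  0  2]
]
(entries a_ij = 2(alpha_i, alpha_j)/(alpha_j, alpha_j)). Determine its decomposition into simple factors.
C4 ⊕ C6

The diagram associated to this matrix has two connected components: the simple roots {alpha_1, alpha_4, alpha_6, alpha_8} form a chain of 4 nodes with a double edge at one end; the terminal node there is the unique long simple root (C_4), and {alpha_2, alpha_3, alpha_5, alpha_7, alpha_9, alpha_10} form a chain of 6 nodes with a double edge at one end; the terminal node there is the unique long simple root (C_6). A semisimple Lie algebra decomposes uniquely as the direct sum of simple ideals, one per connected component of its Dynkin diagram, so g ≅ C_4 ⊕ C_6 (dimension 36 + 78 = 114).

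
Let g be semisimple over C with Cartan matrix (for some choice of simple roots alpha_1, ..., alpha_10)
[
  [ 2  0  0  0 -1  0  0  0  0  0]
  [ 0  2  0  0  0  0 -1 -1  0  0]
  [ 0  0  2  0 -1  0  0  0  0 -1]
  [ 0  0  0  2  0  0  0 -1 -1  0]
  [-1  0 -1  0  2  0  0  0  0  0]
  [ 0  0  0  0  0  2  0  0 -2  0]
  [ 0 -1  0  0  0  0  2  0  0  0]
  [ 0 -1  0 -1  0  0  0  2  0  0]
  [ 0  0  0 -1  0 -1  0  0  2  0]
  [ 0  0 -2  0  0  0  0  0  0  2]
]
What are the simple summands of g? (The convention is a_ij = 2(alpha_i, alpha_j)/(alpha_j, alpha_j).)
type C_4 ⊕ type C_6

The diagram associated to this matrix has two connected components: the simple roots {alpha_1, alpha_3, alpha_5, alpha_10} form a chain of 4 nodes with a double edge at one end; the terminal node there is the unique long simple root (C_4), and {alpha_2, alpha_4, alpha_6, alpha_7, alpha_8, alpha_9} form a chain of 6 nodes with a double edge at one end; the terminal node there is the unique long simple root (C_6). A semisimple Lie algebra decomposes uniquely as the direct sum of simple ideals, one per connected component of its Dynkin diagram, so g ≅ C_4 ⊕ C_6 (dimension 36 + 78 = 114).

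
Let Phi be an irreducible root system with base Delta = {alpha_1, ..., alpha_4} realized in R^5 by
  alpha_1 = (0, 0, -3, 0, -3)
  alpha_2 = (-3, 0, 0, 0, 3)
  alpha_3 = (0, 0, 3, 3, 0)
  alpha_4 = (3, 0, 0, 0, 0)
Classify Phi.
B4

Compute the Cartan integers a_ij = 2(alpha_i, alpha_j)/(alpha_j, alpha_j); the resulting 4x4 Cartan matrix is
[[2, -1, -1, 0], [-1, 2, 0, -2], [-1, 0, 2, 0], [0, -1, 0, 2]].
The roots have two lengths (squared-length ratio 2:1); the short ones are alpha_{4}. The associated Dynkin diagram is a chain of 4 nodes with a double edge at one end; the terminal node there is the unique short simple root (B_4), so the type is B_4 (the algebra so(9)).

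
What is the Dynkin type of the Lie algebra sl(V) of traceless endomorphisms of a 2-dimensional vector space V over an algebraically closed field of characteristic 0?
This is sl(2), which has dimension 2^2 - 1 = 3 and rank 2 - 1 = 1 (a Cartan subalgebra is the diagonal traceless matrices). In the classification of classical Lie algebras, the special linear algebra sl(n+1) has type A_n; here n = 1, so the Dynkin diagram is a chain of 1 nodes with single edges (A_1). Hence the type is A_1.

A_1 (sl(2))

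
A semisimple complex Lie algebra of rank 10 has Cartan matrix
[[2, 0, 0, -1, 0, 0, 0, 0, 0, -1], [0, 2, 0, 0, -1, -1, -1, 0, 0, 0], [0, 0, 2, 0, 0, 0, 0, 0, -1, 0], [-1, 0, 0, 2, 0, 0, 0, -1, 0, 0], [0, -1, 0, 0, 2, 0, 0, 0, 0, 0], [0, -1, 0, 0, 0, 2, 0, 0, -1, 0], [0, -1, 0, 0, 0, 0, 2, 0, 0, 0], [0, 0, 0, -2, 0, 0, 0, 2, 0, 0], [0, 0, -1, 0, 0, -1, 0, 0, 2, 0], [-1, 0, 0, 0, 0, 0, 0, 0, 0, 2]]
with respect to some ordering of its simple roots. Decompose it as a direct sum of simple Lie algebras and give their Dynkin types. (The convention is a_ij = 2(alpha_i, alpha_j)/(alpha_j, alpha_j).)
C_4 + D_6

The diagram associated to this matrix has two connected components: the simple roots {alpha_1, alpha_4, alpha_8, alpha_10} form a chain of 4 nodes with a double edge at one end; the terminal node there is the unique long simple root (C_4), and {alpha_2, alpha_3, alpha_5, alpha_6, alpha_7, alpha_9} form a chain of 4 nodes with a fork of two nodes at one end (D_6). A semisimple Lie algebra decomposes uniquely as the direct sum of simple ideals, one per connected component of its Dynkin diagram, so g ≅ C_4 ⊕ D_6 (dimension 36 + 66 = 102).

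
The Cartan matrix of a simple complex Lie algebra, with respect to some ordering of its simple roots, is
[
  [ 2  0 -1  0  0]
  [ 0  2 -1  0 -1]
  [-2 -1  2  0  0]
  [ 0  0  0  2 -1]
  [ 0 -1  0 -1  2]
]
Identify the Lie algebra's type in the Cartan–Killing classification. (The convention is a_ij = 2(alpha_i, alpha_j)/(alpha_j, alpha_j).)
type B_5

The matrix has rank 5 with 2's on the diagonal. Reading the off-diagonal entries as Dynkin edges (a single edge where a_ij = a_ji = -1; a double or triple edge where a_ij * a_ji = 2 or 3), the diagram is a chain of 5 nodes with a double edge at one end; the terminal node there is the unique short simple root (B_5). One simple-root ordering that puts it in standard form is (alpha_4, alpha_5, alpha_2, alpha_3, alpha_1). So the algebra is type B_5, i.e. so(11).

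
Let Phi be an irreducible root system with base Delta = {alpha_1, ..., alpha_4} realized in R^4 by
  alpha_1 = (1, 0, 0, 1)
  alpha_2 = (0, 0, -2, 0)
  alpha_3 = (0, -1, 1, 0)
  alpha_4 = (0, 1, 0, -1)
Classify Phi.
C_4 (sp(8))

Compute the Cartan integers a_ij = 2(alpha_i, alpha_j)/(alpha_j, alpha_j); the resulting 4x4 Cartan matrix is
[[2, 0, 0, -1], [0, 2, -2, 0], [0, -1, 2, -1], [-1, 0, -1, 2]].
The roots have two lengths (squared-length ratio 2:1); the short ones are alpha_{1,3,4}. The associated Dynkin diagram is a chain of 4 nodes with a double edge at one end; the terminal node there is the unique long simple root (C_4), so the type is C_4 (the algebra sp(8)).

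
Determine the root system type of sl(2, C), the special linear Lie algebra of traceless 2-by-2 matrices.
This is sl(2), which has dimension 2^2 - 1 = 3 and rank 2 - 1 = 1 (a Cartan subalgebra is the diagonal traceless matrices). In the classification of classical Lie algebras, the special linear algebra sl(n+1) has type A_n; here n = 1, so the Dynkin diagram is a chain of 1 nodes with single edges (A_1). Hence the type is A_1.

A1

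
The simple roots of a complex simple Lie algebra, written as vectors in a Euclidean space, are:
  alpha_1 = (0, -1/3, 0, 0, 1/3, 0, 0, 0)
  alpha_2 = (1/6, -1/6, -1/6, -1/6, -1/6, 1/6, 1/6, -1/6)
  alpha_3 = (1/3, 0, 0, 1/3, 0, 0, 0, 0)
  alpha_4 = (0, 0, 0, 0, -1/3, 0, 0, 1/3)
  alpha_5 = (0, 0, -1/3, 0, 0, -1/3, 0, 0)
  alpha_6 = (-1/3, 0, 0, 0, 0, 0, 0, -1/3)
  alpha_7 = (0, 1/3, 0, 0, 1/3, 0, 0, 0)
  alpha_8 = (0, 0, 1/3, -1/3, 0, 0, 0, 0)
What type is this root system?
E_8

Compute the Cartan integers a_ij = 2(alpha_i, alpha_j)/(alpha_j, alpha_j); the resulting 8x8 Cartan matrix is
[[2, 0, 0, -1, 0, 0, 0, 0], [0, 2, 0, 0, 0, 0, -1, 0], [0, 0, 2, 0, 0, -1, 0, -1], [-1, 0, 0, 2, 0, -1, -1, 0], [0, 0, 0, 0, 2, 0, 0, -1], [0, 0, -1, -1, 0, 2, 0, 0], [0, -1, 0, -1, 0, 0, 2, 0], [0, 0, -1, 0, -1, 0, 0, 2]].
All simple roots have the same length, so the diagram is simply laced. The associated Dynkin diagram is a chain of 7 nodes with one extra node attached to the third node from one end (E_8), so the type is E_8.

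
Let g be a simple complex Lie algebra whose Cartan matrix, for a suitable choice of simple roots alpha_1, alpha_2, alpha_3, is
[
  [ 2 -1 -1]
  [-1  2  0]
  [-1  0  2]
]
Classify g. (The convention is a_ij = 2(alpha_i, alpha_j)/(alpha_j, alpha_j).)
A_3 (sl(4))

The matrix has rank 3 with 2's on the diagonal. Reading the off-diagonal entries as Dynkin edges (a single edge where a_ij = a_ji = -1; a double or triple edge where a_ij * a_ji = 2 or 3), the diagram is a chain of 3 nodes with single edges (A_3). One simple-root ordering that puts it in standard form is (alpha_3, alpha_1, alpha_2). So the algebra is type A_3, i.e. sl(4).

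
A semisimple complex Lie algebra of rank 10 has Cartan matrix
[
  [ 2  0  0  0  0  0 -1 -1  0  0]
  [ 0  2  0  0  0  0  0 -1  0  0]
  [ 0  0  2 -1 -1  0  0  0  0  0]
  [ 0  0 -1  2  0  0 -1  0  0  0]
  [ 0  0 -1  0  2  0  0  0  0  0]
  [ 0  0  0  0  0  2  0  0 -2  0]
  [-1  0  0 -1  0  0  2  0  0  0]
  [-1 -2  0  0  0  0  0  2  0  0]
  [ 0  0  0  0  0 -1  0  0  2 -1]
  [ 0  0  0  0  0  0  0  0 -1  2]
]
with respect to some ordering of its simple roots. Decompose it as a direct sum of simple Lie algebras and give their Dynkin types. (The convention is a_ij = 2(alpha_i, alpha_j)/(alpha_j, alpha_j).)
The diagram associated to this matrix has two connected components: the simple roots {alpha_1, alpha_2, alpha_3, alpha_4, alpha_5, alpha_7, alpha_8} form a chain of 7 nodes with a double edge at one end; the terminal node there is the unique short simple root (B_7), and {alpha_6, alpha_9, alpha_10} form a chain of 3 nodes with a double edge at one end; the terminal node there is the unique long simple root (C_3). A semisimple Lie algebra decomposes uniquely as the direct sum of simple ideals, one per connected component of its Dynkin diagram, so g ≅ B_7 ⊕ C_3 (dimension 105 + 21 = 126).

B7 + C3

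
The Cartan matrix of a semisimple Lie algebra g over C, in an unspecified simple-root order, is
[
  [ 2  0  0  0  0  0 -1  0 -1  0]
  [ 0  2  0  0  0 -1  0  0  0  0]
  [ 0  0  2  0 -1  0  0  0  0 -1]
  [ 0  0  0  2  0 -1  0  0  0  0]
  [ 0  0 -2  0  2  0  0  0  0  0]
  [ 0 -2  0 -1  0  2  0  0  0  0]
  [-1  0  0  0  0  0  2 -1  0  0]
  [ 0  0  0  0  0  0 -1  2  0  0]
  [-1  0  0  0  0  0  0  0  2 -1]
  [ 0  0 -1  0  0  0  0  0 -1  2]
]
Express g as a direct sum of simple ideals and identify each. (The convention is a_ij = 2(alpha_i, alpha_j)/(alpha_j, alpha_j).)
The diagram associated to this matrix has two connected components: the simple roots {alpha_2, alpha_4, alpha_6} form a chain of 3 nodes with a double edge at one end; the terminal node there is the unique short simple root (B_3), and {alpha_1, alpha_3, alpha_5, alpha_7, alpha_8, alpha_9, alpha_10} form a chain of 7 nodes with a double edge at one end; the terminal node there is the unique long simple root (C_7). A semisimple Lie algebra decomposes uniquely as the direct sum of simple ideals, one per connected component of its Dynkin diagram, so g ≅ B_3 ⊕ C_7 (dimension 21 + 105 = 126).

type B_3 + type C_7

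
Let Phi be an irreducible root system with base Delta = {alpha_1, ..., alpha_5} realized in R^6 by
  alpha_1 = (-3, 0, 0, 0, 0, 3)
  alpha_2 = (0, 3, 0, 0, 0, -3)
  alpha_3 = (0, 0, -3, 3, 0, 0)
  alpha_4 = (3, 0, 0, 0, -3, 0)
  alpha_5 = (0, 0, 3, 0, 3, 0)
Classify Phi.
Compute the Cartan integers a_ij = 2(alpha_i, alpha_j)/(alpha_j, alpha_j); the resulting 5x5 Cartan matrix is
[[2, -1, 0, -1, 0], [-1, 2, 0, 0, 0], [0, 0, 2, 0, -1], [-1, 0, 0, 2, -1], [0, 0, -1, -1, 2]].
All simple roots have the same length, so the diagram is simply laced. The associated Dynkin diagram is a chain of 5 nodes with single edges (A_5), so the type is A_5 (the algebra sl(6)).

type A_5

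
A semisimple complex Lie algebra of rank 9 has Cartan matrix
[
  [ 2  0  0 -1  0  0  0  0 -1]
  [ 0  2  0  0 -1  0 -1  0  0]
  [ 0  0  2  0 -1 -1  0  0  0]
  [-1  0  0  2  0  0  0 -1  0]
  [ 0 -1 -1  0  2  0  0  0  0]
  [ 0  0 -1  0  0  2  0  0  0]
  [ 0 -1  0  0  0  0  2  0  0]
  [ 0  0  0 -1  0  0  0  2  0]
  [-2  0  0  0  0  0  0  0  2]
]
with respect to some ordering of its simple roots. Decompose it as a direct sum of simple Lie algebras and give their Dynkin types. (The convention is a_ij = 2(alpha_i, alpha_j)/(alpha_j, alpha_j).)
A5 ⊕ C4

The diagram associated to this matrix has two connected components: the simple roots {alpha_2, alpha_3, alpha_5, alpha_6, alpha_7} form a chain of 5 nodes with single edges (A_5), and {alpha_1, alpha_4, alpha_8, alpha_9} form a chain of 4 nodes with a double edge at one end; the terminal node there is the unique long simple root (C_4). A semisimple Lie algebra decomposes uniquely as the direct sum of simple ideals, one per connected component of its Dynkin diagram, so g ≅ A_5 ⊕ C_4 (dimension 35 + 36 = 71).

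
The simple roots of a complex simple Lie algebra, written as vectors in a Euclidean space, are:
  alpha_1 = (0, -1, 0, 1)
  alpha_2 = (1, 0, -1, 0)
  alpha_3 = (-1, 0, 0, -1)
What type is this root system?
type A_3

Compute the Cartan integers a_ij = 2(alpha_i, alpha_j)/(alpha_j, alpha_j); the resulting 3x3 Cartan matrix is
[[2, 0, -1], [0, 2, -1], [-1, -1, 2]].
All simple roots have the same length, so the diagram is simply laced. The associated Dynkin diagram is a chain of 3 nodes with single edges (A_3), so the type is A_3 (the algebra sl(4)).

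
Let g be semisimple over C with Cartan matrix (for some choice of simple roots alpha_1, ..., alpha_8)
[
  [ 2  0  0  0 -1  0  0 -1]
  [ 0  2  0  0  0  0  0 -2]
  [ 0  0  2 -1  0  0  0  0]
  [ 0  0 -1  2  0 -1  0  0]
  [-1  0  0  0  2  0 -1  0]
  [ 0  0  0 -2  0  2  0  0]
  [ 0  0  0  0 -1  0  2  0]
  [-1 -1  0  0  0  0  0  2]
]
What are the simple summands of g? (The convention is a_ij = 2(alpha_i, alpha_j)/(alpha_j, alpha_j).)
C3 ⊕ C5

The diagram associated to this matrix has two connected components: the simple roots {alpha_3, alpha_4, alpha_6} form a chain of 3 nodes with a double edge at one end; the terminal node there is the unique long simple root (C_3), and {alpha_1, alpha_2, alpha_5, alpha_7, alpha_8} form a chain of 5 nodes with a double edge at one end; the terminal node there is the unique long simple root (C_5). A semisimple Lie algebra decomposes uniquely as the direct sum of simple ideals, one per connected component of its Dynkin diagram, so g ≅ C_3 ⊕ C_5 (dimension 21 + 55 = 76).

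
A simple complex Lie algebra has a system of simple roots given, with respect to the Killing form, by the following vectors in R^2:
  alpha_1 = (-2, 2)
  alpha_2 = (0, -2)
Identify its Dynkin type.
Compute the Cartan integers a_ij = 2(alpha_i, alpha_j)/(alpha_j, alpha_j); the resulting 2x2 Cartan matrix is
[[2, -2], [-1, 2]].
The roots have two lengths (squared-length ratio 2:1); the short ones are alpha_{2}. The associated Dynkin diagram is a chain of 2 nodes with a double edge at one end; the terminal node there is the unique short simple root (B_2), so the type is B_2 (the algebra so(5)).

B2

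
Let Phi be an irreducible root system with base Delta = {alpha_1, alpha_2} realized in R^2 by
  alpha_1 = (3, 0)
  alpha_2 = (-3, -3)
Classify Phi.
Compute the Cartan integers a_ij = 2(alpha_i, alpha_j)/(alpha_j, alpha_j); the resulting 2x2 Cartan matrix is
[[2, -1], [-2, 2]].
The roots have two lengths (squared-length ratio 2:1); the short ones are alpha_{1}. The associated Dynkin diagram is a chain of 2 nodes with a double edge at one end; the terminal node there is the unique short simple root (B_2), so the type is B_2 (the algebra so(5)).

type B_2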